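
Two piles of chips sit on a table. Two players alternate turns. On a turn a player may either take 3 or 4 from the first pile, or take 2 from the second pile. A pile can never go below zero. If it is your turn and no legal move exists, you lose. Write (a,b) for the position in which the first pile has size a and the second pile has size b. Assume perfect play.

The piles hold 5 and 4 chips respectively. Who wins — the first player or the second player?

The first player wins.

Classify positions by backward induction: terminal positions (no move available) are L. From any other position, the mover wins iff some move reaches an L.
No move ever increases a pile, so every position that can arise here has a ≤ 5 and b ≤ 4; it is enough to label the cells with 0 ≤ a ≤ 5 and 0 ≤ b ≤ 4.
Every move lowers a or b (never raises either), so fill the grid row by row in increasing a, and left to right within a row: each cell's successors are then already labelled.
      b=0  b=1  b=2  b=3  b=4
a=0:    L    L    W    W    L
a=1:    L    L    W    W    L
a=2:    L    L    W    W    L
a=3:    W    W    L    L    W
a=4:    W    W    L    L    W
a=5:    W    W    L    L    W
Cells with no legal move (terminal, hence L): (0,0), (0,1), (1,0), (1,1), (2,0), (2,1).
The remaining L cells, each justified by listing all of its moves:
(0,4): →(0,2)(W) only, which is W, so L
(1,4): →(1,2)(W) only, which is W, so L
(2,4): →(2,2)(W) only, which is W, so L
(3,2): →(0,2)(W), (3,0)(W) — all W, so L
(3,3): →(0,3)(W), (3,1)(W) — all W, so L
(4,2): →(1,2)(W), (0,2)(W), (4,0)(W) — all W, so L
(4,3): →(1,3)(W), (0,3)(W), (4,1)(W) — all W, so L
(5,2): →(2,2)(W), (1,2)(W), (5,0)(W) — all W, so L
(5,3): →(2,3)(W), (1,3)(W), (5,1)(W) — all W, so L
Every other cell has at least one move into one of the L cells above, so it is W.
From (5,4) the player to move can move to (2,4), reaching an L position.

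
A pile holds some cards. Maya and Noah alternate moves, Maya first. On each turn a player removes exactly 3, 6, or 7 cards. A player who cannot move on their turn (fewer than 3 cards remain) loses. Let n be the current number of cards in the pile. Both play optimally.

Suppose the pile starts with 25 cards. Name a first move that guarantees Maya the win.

Label each position W (a win for the player to move) or L (a loss). A position with no legal move is L; any other position is W exactly when some move reaches an L, and L when every move reaches a W.
n=0: no move → L
n=1: no move → L
n=2: no move → L
n=3: can move to 0, which is L ⇒ W
n=4: can move to 1, which is L ⇒ W
n=5: can move to 2, which is L ⇒ W
n=6: can move to 0, which is L ⇒ W
n=7: can move to 1, which is L ⇒ W
n=8: can move to 2, which is L ⇒ W
n=9: can move to 2, which is L ⇒ W
n=10: moves to 7(W), 4(W), 3(W); every one is W ⇒ L
n=11: moves to 8(W), 5(W), 4(W); every one is W ⇒ L
n=12: moves to 9(W), 6(W), 5(W); every one is W ⇒ L
n=13: can move to 10, which is L ⇒ W
n=14: can move to 11, which is L ⇒ W
n=15: can move to 12, which is L ⇒ W
n=16: can move to 10, which is L ⇒ W
n=17: can move to 11, which is L ⇒ W
n=18: can move to 12, which is L ⇒ W
n=19: can move to 12, which is L ⇒ W
n=20: moves to 17(W), 14(W), 13(W); every one is W ⇒ L
n=21: moves to 18(W), 15(W), 14(W); every one is W ⇒ L
n=22: moves to 19(W), 16(W), 15(W); every one is W ⇒ L
n=23: can move to 20, which is L ⇒ W
n=24: can move to 21, which is L ⇒ W
n=25: can move to 22, which is L ⇒ W
From 25, the L positions reachable in one move are: 22.

Remove 3, leaving 22.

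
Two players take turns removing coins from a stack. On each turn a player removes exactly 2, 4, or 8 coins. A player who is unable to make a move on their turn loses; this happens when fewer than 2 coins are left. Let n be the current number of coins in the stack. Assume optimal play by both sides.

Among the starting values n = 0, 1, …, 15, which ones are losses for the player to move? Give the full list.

0, 1, 6, 7, 12, 13

Work bottom-up. With no move the player to move loses. Otherwise the position is W if at least one move leads to an L position for the opponent, and L if every move leads to a W.
n=0: no move → L
n=1: no move → L
n=2: →0(L), so W
n=3: →1(L), so W
n=4: →0(L), so W
n=5: →1(L), so W
n=6: →4(W), 2(W) — all W, so L
n=7: →5(W), 3(W) — all W, so L
n=8: →6(L), so W
n=9: →7(L), so W
n=10: →6(L), so W
n=11: →7(L), so W
n=12: →10(W), 8(W), 4(W) — all W, so L
n=13: →11(W), 9(W), 5(W) — all W, so L
n=14: →12(L), so W
n=15: →13(L), so W
The losing starting values of n are exactly the entries labelled L in this table (6 of them).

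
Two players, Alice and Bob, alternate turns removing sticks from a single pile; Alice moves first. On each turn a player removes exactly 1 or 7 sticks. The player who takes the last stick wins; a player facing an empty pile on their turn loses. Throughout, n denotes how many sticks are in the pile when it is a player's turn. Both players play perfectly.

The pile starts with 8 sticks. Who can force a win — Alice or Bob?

Positions with no move are L. A position that does have a move is losing for the player to move precisely when every available move leads to a winning position for the opponent. Fill in the labels:
n=0: no move → L
n=1: →0(L), so W
n=2: →1(W) only, which is W, so L
n=3: →2(L), so W
n=4: →3(W) only, which is W, so L
n=5: →4(L), so W
n=6: →5(W) only, which is W, so L
n=7: →6(L), so W
n=8: →7(W), 1(W) — all W, so L
Every move from 8 reaches a W position, so the mover loses.

Bob wins.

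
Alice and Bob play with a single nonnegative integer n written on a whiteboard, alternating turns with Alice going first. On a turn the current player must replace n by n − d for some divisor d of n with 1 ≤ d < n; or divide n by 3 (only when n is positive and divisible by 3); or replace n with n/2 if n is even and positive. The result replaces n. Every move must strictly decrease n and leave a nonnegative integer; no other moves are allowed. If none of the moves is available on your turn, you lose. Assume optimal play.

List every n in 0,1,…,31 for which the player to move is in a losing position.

0, 1, 4, 7, 9, 11, 13, 15, 17, 19, 23, 25, 28, 31

Work bottom-up. With no move the player to move loses. Otherwise the position is W if at least one move leads to an L position for the opponent, and L if every move leads to a W.
n=0: no move → L
n=1: no move → L
n=2: W (go to 1, an L position)
n=3: W (go to 1, an L position)
n=4: L (options 2(W), 3(W) are all W)
n=5: W (go to 4, an L position)
n=6: W (go to 4, an L position)
n=7: L (sole option 6(W) is W)
n=8: W (go to 4, an L position)
n=9: L (options 3(W), 6(W), 8(W) are all W)
n=10: W (go to 9, an L position)
n=11: L (sole option 10(W) is W)
n=12: W (go to 4, an L position)
n=13: L (sole option 12(W) is W)
n=14: W (go to 7, an L position)
n=15: L (options 5(W), 10(W), 12(W), 14(W) are all W)
n=16: W (go to 15, an L position)
n=17: L (sole option 16(W) is W)
n=18: W (go to 9, an L position)
n=19: L (sole option 18(W) is W)
n=20: W (go to 15, an L position)
n=21: W (go to 7, an L position)
n=22: W (go to 11, an L position)
n=23: L (sole option 22(W) is W)
n=24: W (go to 23, an L position)
n=25: L (options 20(W), 24(W) are all W)
n=26: W (go to 13, an L position)
n=27: W (go to 9, an L position)
n=28: L (options 14(W), 21(W), 24(W), 26(W), 27(W) are all W)
n=29: W (go to 28, an L position)
n=30: W (go to 15, an L position)
n=31: L (sole option 30(W) is W)
The losing starting values of n are exactly the entries labelled L in this table (14 of them).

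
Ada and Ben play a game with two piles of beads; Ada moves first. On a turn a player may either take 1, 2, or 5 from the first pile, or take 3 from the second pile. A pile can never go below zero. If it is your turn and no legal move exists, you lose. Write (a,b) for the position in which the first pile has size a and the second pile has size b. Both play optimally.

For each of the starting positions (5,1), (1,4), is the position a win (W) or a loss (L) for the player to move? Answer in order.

(5,1): W, (1,4): L

Build the W/L table. Terminal = L. A non-terminal position is W if it has a move to some L; otherwise it is L.
No move ever increases a pile, so every position that can arise here has a ≤ 5 and b ≤ 4; it is enough to label the cells with 0 ≤ a ≤ 5 and 0 ≤ b ≤ 4.
Every move lowers a or b (never raises either), so fill the grid row by row in increasing a, and left to right within a row: each cell's successors are then already labelled.
      b=0  b=1  b=2  b=3  b=4
a=0:    L    L    L    W    W
a=1:    W    W    W    L    L
a=2:    W    W    W    W    W
a=3:    L    L    L    W    W
a=4:    W    W    W    L    L
a=5:    W    W    W    W    W
Cells with no legal move (terminal, hence L): (0,0), (0,1), (0,2).
The remaining L cells, each justified by listing all of its moves:
(1,3): →(0,3)(W), (1,0)(W) — all W, so L
(1,4): →(0,4)(W), (1,1)(W) — all W, so L
(3,0): →(2,0)(W), (1,0)(W) — all W, so L
(3,1): →(2,1)(W), (1,1)(W) — all W, so L
(3,2): →(2,2)(W), (1,2)(W) — all W, so L
(4,3): →(3,3)(W), (2,3)(W), (4,0)(W) — all W, so L
(4,4): →(3,4)(W), (2,4)(W), (4,1)(W) — all W, so L
Every other cell has at least one move into one of the L cells above, so it is W.
(5,1): the move to (3,1) reaches an L cell, so W
(1,4): one of the L cells justified above, so L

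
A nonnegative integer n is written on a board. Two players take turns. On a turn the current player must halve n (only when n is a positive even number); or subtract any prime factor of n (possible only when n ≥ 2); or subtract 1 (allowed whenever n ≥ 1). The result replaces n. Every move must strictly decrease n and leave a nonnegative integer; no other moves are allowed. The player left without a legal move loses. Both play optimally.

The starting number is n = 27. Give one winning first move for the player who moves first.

Work bottom-up. With no move the player to move loses. Otherwise the position is W if at least one move leads to an L position for the opponent, and L if every move leads to a W.
n=0: no move → L
n=1: can move to 0, which is L ⇒ W
n=2: can move to 0, which is L ⇒ W
n=3: can move to 0, which is L ⇒ W
n=4: moves to 2(W), 3(W); every one is W ⇒ L
n=5: can move to 0, which is L ⇒ W
n=6: can move to 4, which is L ⇒ W
n=7: can move to 0, which is L ⇒ W
n=8: can move to 4, which is L ⇒ W
n=9: moves to 6(W), 8(W); every one is W ⇒ L
n=10: can move to 9, which is L ⇒ W
n=11: can move to 0, which is L ⇒ W
n=12: can move to 9, which is L ⇒ W
n=13: can move to 0, which is L ⇒ W
n=14: moves to 7(W), 12(W), 13(W); every one is W ⇒ L
n=15: can move to 14, which is L ⇒ W
n=16: can move to 14, which is L ⇒ W
n=17: can move to 0, which is L ⇒ W
n=18: can move to 9, which is L ⇒ W
n=19: can move to 0, which is L ⇒ W
n=20: moves to 10(W), 15(W), 18(W), 19(W); every one is W ⇒ L
n=21: can move to 14, which is L ⇒ W
n=22: can move to 20, which is L ⇒ W
n=23: can move to 0, which is L ⇒ W
n=24: moves to 12(W), 21(W), 22(W), 23(W); every one is W ⇒ L
n=25: can move to 20, which is L ⇒ W
n=26: can move to 24, which is L ⇒ W
n=27: can move to 24, which is L ⇒ W
From 27, the L positions reachable in one move are: 24.

Move to 24.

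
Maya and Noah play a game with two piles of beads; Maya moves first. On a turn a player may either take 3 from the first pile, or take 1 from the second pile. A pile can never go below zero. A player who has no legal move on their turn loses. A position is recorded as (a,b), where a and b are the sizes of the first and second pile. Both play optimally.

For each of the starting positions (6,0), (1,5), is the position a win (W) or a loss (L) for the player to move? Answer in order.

Compute win/loss labels from the base case upward. A position with no move is L. Any other position is W if it can reach an L in one move, else L.
No move ever increases a pile, so every position that can arise here has a ≤ 6 and b ≤ 5; it is enough to label the cells with 0 ≤ a ≤ 6 and 0 ≤ b ≤ 5.
Every move lowers a or b (never raises either), so fill the grid row by row in increasing a, and left to right within a row: each cell's successors are then already labelled.
      b=0  b=1  b=2  b=3  b=4  b=5
a=0:    L    W    L    W    L    W
a=1:    L    W    L    W    L    W
a=2:    L    W    L    W    L    W
a=3:    W    L    W    L    W    L
a=4:    W    L    W    L    W    L
a=5:    W    L    W    L    W    L
a=6:    L    W    L    W    L    W
Cells with no legal move (terminal, hence L): (0,0), (1,0), (2,0).
The remaining L cells, each justified by listing all of its moves:
(0,2): L (sole option (0,1)(W) is W)
(0,4): L (sole option (0,3)(W) is W)
(1,2): L (sole option (1,1)(W) is W)
(1,4): L (sole option (1,3)(W) is W)
(2,2): L (sole option (2,1)(W) is W)
(2,4): L (sole option (2,3)(W) is W)
(3,1): L (options (0,1)(W), (3,0)(W) are all W)
(3,3): L (options (0,3)(W), (3,2)(W) are all W)
(3,5): L (options (0,5)(W), (3,4)(W) are all W)
(4,1): L (options (1,1)(W), (4,0)(W) are all W)
(4,3): L (options (1,3)(W), (4,2)(W) are all W)
(4,5): L (options (1,5)(W), (4,4)(W) are all W)
(5,1): L (options (2,1)(W), (5,0)(W) are all W)
(5,3): L (options (2,3)(W), (5,2)(W) are all W)
(5,5): L (options (2,5)(W), (5,4)(W) are all W)
(6,0): L (sole option (3,0)(W) is W)
(6,2): L (options (3,2)(W), (6,1)(W) are all W)
(6,4): L (options (3,4)(W), (6,3)(W) are all W)
Every other cell has at least one move into one of the L cells above, so it is W.
(6,0): one of the L cells justified above, so L
(1,5): the move to (1,4) reaches an L cell, so W

(6,0): L, (1,5): W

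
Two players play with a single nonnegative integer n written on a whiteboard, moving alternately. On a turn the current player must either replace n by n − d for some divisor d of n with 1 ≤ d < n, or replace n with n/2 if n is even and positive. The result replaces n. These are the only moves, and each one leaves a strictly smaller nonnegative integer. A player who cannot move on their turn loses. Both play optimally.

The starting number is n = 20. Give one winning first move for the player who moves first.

Work bottom-up. With no move the player to move loses. Otherwise the position is W if at least one move leads to an L position for the opponent, and L if every move leads to a W.
n=0: no move → L
n=1: no move → L
n=2: →1(L), so W
n=3: →2(W) only, which is W, so L
n=4: →3(L), so W
n=5: →4(W) only, which is W, so L
n=6: →3(L), so W
n=7: →6(W) only, which is W, so L
n=8: →7(L), so W
n=9: →6(W), 8(W) — all W, so L
n=10: →5(L), so W
n=11: →10(W) only, which is W, so L
n=12: →9(L), so W
n=13: →12(W) only, which is W, so L
n=14: →7(L), so W
n=15: →10(W), 12(W), 14(W) — all W, so L
n=16: →15(L), so W
n=17: →16(W) only, which is W, so L
n=18: →9(L), so W
n=19: →18(W) only, which is W, so L
n=20: →15(L), so W
From 20, the L positions reachable in one move are: 15, 19. Any move reaching one of these is winning.

Move to 15.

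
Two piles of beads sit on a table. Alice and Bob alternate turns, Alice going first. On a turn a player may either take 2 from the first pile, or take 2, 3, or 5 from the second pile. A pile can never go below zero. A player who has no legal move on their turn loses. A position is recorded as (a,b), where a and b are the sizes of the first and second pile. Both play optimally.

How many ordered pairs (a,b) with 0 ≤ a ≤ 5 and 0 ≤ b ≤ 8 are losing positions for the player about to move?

Use the standard recursion: the mover loses at a terminal position; elsewhere, the mover wins exactly when some move hands the opponent an L position.
Every move lowers a or b (never raises either), so fill the grid row by row in increasing a, and left to right within a row: each cell's successors are then already labelled.
      b=0  b=1  b=2  b=3  b=4  b=5  b=6  b=7  b=8
a=0:    L    L    W    W    W    W    W    L    L
a=1:    L    L    W    W    W    W    W    L    L
a=2:    W    W    L    L    W    W    W    W    W
a=3:    W    W    L    L    W    W    W    W    W
a=4:    L    L    W    W    W    W    W    L    L
a=5:    L    L    W    W    W    W    W    L    L
Cells with no legal move (terminal, hence L): (0,0), (0,1), (1,0), (1,1).
The remaining L cells, each justified by listing all of its moves:
(0,7): moves to (0,5)(W), (0,4)(W), (0,2)(W); every one is W ⇒ L
(0,8): moves to (0,6)(W), (0,5)(W), (0,3)(W); every one is W ⇒ L
(1,7): moves to (1,5)(W), (1,4)(W), (1,2)(W); every one is W ⇒ L
(1,8): moves to (1,6)(W), (1,5)(W), (1,3)(W); every one is W ⇒ L
(2,2): moves to (0,2)(W), (2,0)(W); every one is W ⇒ L
(2,3): moves to (0,3)(W), (2,1)(W), (2,0)(W); every one is W ⇒ L
(3,2): moves to (1,2)(W), (3,0)(W); every one is W ⇒ L
(3,3): moves to (1,3)(W), (3,1)(W), (3,0)(W); every one is W ⇒ L
(4,0): the only move is to (2,0)(W), a W ⇒ L
(4,1): the only move is to (2,1)(W), a W ⇒ L
(4,7): moves to (2,7)(W), (4,5)(W), (4,4)(W), (4,2)(W); every one is W ⇒ L
(4,8): moves to (2,8)(W), (4,6)(W), (4,5)(W), (4,3)(W); every one is W ⇒ L
(5,0): the only move is to (3,0)(W), a W ⇒ L
(5,1): the only move is to (3,1)(W), a W ⇒ L
(5,7): moves to (3,7)(W), (5,5)(W), (5,4)(W), (5,2)(W); every one is W ⇒ L
(5,8): moves to (3,8)(W), (5,6)(W), (5,5)(W), (5,3)(W); every one is W ⇒ L
Every other cell has at least one move into one of the L cells above, so it is W.
L cells per row: a=0: 4, a=1: 4, a=2: 2, a=3: 2, a=4: 4, a=5: 4; total 20.

20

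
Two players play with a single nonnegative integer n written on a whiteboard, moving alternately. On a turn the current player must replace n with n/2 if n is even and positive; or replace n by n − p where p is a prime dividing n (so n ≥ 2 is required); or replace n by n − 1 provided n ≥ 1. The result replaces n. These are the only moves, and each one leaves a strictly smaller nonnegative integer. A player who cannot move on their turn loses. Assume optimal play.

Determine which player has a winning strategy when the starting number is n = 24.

Work bottom-up. With no move the player to move loses. Otherwise the position is W if at least one move leads to an L position for the opponent, and L if every move leads to a W.
n=0: no move → L
n=1: can move to 0, which is L ⇒ W
n=2: can move to 0, which is L ⇒ W
n=3: can move to 0, which is L ⇒ W
n=4: moves to 2(W), 3(W); every one is W ⇒ L
n=5: can move to 0, which is L ⇒ W
n=6: can move to 4, which is L ⇒ W
n=7: can move to 0, which is L ⇒ W
n=8: can move to 4, which is L ⇒ W
n=9: moves to 6(W), 8(W); every one is W ⇒ L
n=10: can move to 9, which is L ⇒ W
n=11: can move to 0, which is L ⇒ W
n=12: can move to 9, which is L ⇒ W
n=13: can move to 0, which is L ⇒ W
n=14: moves to 7(W), 12(W), 13(W); every one is W ⇒ L
n=15: can move to 14, which is L ⇒ W
n=16: can move to 14, which is L ⇒ W
n=17: can move to 0, which is L ⇒ W
n=18: can move to 9, which is L ⇒ W
n=19: can move to 0, which is L ⇒ W
n=20: moves to 10(W), 15(W), 18(W), 19(W); every one is W ⇒ L
n=21: can move to 14, which is L ⇒ W
n=22: can move to 20, which is L ⇒ W
n=23: can move to 0, which is L ⇒ W
n=24: moves to 12(W), 21(W), 22(W), 23(W); every one is W ⇒ L
The starting position 24 is L: whatever the player to move does, the opponent receives a W position.

The second player wins.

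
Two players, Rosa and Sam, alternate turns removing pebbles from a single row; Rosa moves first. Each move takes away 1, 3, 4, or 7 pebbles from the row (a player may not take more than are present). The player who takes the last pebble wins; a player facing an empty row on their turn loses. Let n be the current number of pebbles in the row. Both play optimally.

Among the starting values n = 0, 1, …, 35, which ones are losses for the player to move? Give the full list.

Label each position W (a win for the player to move) or L (a loss). A position with no legal move is L; any other position is W exactly when some move reaches an L, and L when every move reaches a W.
n=0: no move → L
n=1: W (go to 0, an L position)
n=2: L (sole option 1(W) is W)
n=3: W (go to 2, an L position)
n=4: W (go to 0, an L position)
n=5: W (go to 2, an L position)
n=6: W (go to 2, an L position)
n=7: W (go to 0, an L position)
n=8: L (options 7(W), 5(W), 4(W), 1(W) are all W)
n=9: W (go to 8, an L position)
n=10: L (options 9(W), 7(W), 6(W), 3(W) are all W)
n=11: W (go to 10, an L position)
n=12: W (go to 8, an L position)
n=13: W (go to 10, an L position)
n=14: W (go to 10, an L position)
n=15: W (go to 8, an L position)
n=16: L (options 15(W), 13(W), 12(W), 9(W) are all W)
n=17: W (go to 16, an L position)
n=18: L (options 17(W), 15(W), 14(W), 11(W) are all W)
n=19: W (go to 18, an L position)
n=20: W (go to 16, an L position)
n=21: W (go to 18, an L position)
n=22: W (go to 18, an L position)
n=23: W (go to 16, an L position)
n=24: L (options 23(W), 21(W), 20(W), 17(W) are all W)
n=25: W (go to 24, an L position)
n=26: L (options 25(W), 23(W), 22(W), 19(W) are all W)
n=27: W (go to 26, an L position)
n=28: W (go to 24, an L position)
n=29: W (go to 26, an L position)
n=30: W (go to 26, an L position)
n=31: W (go to 24, an L position)
n=32: L (options 31(W), 29(W), 28(W), 25(W) are all W)
n=33: W (go to 32, an L position)
n=34: L (options 33(W), 31(W), 30(W), 27(W) are all W)
n=35: W (go to 34, an L position)
Reading off the rows marked L gives the requested list; there are 10 such values of n.

0, 2, 8, 10, 16, 18, 24, 26, 32, 34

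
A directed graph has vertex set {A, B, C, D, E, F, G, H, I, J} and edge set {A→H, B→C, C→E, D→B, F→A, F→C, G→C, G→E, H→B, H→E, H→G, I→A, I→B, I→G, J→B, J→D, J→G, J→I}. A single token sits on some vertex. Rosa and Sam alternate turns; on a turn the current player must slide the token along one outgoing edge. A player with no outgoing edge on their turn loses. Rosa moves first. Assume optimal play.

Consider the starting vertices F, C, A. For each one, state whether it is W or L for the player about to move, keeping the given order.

F: W, C: W, A: L

Build the W/L table. Terminal = L. A non-terminal position is W if it has a move to some L; otherwise it is L.
Every edge goes from a vertex to one that appears earlier in the order E, C, G, B, H, A, I, F, D, J, so processing vertices in that order labels each vertex after all of its successors.
E: no outgoing edge → L
C: can move to E, which is L ⇒ W
G: can move to E, which is L ⇒ W
B: the only move is to C(W), a W ⇒ L
H: can move to B, which is L ⇒ W
A: the only move is to H(W), a W ⇒ L
I: can move to A, which is L ⇒ W
F: can move to A, which is L ⇒ W
D: can move to B, which is L ⇒ W
J: can move to B, which is L ⇒ W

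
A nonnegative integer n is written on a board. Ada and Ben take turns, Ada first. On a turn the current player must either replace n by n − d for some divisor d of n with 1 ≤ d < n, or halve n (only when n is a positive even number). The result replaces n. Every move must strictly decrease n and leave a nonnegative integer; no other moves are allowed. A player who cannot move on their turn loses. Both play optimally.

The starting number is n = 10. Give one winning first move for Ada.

Move to 5.

Positions with no move are L. A position that does have a move is losing for the player to move precisely when every available move leads to a winning position for the opponent. Fill in the labels:
n=0: no move → L
n=1: no move → L
n=2: reaches L-position 1 → W
n=3: only reaches 2(W), which is W → L
n=4: reaches L-position 3 → W
n=5: only reaches 4(W), which is W → L
n=6: reaches L-position 3 → W
n=7: only reaches 6(W), which is W → L
n=8: reaches L-position 7 → W
n=9: only reaches 6(W), 8(W), all W → L
n=10: reaches L-position 5 → W
From 10, the L positions reachable in one move are: 5, 9. Any move reaching one of these is winning.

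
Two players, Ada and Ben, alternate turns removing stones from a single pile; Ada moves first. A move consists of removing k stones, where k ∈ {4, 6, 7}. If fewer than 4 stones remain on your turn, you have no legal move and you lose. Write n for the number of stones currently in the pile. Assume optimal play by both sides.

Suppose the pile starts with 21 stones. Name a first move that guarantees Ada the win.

Use the standard recursion: the mover loses at a terminal position; elsewhere, the mover wins exactly when some move hands the opponent an L position.
n=0: no move → L
n=1: no move → L
n=2: no move → L
n=3: no move → L
n=4: W (go to 0, an L position)
n=5: W (go to 1, an L position)
n=6: W (go to 2, an L position)
n=7: W (go to 3, an L position)
n=8: W (go to 2, an L position)
n=9: W (go to 3, an L position)
n=10: W (go to 3, an L position)
n=11: L (options 7(W), 5(W), 4(W) are all W)
n=12: L (options 8(W), 6(W), 5(W) are all W)
n=13: L (options 9(W), 7(W), 6(W) are all W)
n=14: L (options 10(W), 8(W), 7(W) are all W)
n=15: W (go to 11, an L position)
n=16: W (go to 12, an L position)
n=17: W (go to 13, an L position)
n=18: W (go to 14, an L position)
n=19: W (go to 13, an L position)
n=20: W (go to 14, an L position)
n=21: W (go to 14, an L position)
From 21, the L positions reachable in one move are: 14.

Remove 7, leaving 14.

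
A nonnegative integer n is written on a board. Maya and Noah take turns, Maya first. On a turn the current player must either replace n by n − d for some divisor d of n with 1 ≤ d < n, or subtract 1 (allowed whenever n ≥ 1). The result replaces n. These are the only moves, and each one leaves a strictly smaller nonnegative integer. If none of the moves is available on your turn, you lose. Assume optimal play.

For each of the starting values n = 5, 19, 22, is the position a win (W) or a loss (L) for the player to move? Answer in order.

5: L, 19: L, 22: W

Build the W/L table. Terminal = L. A non-terminal position is W if it has a move to some L; otherwise it is L.
n=0: no move → L
n=1: can move to 0, which is L ⇒ W
n=2: the only move is to 1(W), a W ⇒ L
n=3: can move to 2, which is L ⇒ W
n=4: can move to 2, which is L ⇒ W
n=5: the only move is to 4(W), a W ⇒ L
n=6: can move to 5, which is L ⇒ W
n=7: the only move is to 6(W), a W ⇒ L
n=8: can move to 7, which is L ⇒ W
n=9: moves to 6(W), 8(W); every one is W ⇒ L
n=10: can move to 5, which is L ⇒ W
n=11: the only move is to 10(W), a W ⇒ L
n=12: can move to 9, which is L ⇒ W
n=13: the only move is to 12(W), a W ⇒ L
n=14: can move to 7, which is L ⇒ W
n=15: moves to 10(W), 12(W), 14(W); every one is W ⇒ L
n=16: can move to 15, which is L ⇒ W
n=17: the only move is to 16(W), a W ⇒ L
n=18: can move to 9, which is L ⇒ W
n=19: the only move is to 18(W), a W ⇒ L
n=20: can move to 15, which is L ⇒ W
n=21: moves to 14(W), 18(W), 20(W); every one is W ⇒ L
n=22: can move to 11, which is L ⇒ W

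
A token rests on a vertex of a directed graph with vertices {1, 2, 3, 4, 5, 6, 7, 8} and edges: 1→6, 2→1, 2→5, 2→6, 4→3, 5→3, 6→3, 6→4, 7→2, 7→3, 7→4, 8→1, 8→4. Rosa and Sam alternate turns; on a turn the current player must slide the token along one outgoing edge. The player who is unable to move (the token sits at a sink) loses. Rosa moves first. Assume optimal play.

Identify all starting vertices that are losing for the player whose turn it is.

Compute win/loss labels from the base case upward. A position with no move is L. Any other position is W if it can reach an L in one move, else L.
Every edge goes from a vertex to one that appears earlier in the order 3, 4, 6, 1, 8, 5, 2, 7, so processing vertices in that order labels each vertex after all of its successors.
3: no outgoing edge → L
4: reaches L-position 3 → W
6: reaches L-position 3 → W
1: only reaches 6(W), which is W → L
8: reaches L-position 1 → W
5: reaches L-position 3 → W
2: reaches L-position 1 → W
7: reaches L-position 3 → W
Reading off the rows marked L gives the requested list; there are 2 such vertices.

1, 3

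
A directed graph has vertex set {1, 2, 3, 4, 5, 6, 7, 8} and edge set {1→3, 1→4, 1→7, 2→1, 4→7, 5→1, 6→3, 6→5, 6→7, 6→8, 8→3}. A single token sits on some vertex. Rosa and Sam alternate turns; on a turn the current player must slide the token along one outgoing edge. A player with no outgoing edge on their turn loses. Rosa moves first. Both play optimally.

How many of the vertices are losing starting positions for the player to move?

4

Label each position W (a win for the player to move) or L (a loss). A position with no legal move is L; any other position is W exactly when some move reaches an L, and L when every move reaches a W.
Every edge goes from a vertex to one that appears earlier in the order 7, 3, 4, 1, 5, 8, 6, 2, so processing vertices in that order labels each vertex after all of its successors.
7: no outgoing edge → L
3: no outgoing edge → L
4: W (go to 7, an L position)
1: W (go to 3, an L position)
5: L (sole option 1(W) is W)
8: W (go to 3, an L position)
6: W (go to 5, an L position)
2: L (sole option 1(W) is W)
The L vertices are 2, 3, 5, 7; that is 4 in all.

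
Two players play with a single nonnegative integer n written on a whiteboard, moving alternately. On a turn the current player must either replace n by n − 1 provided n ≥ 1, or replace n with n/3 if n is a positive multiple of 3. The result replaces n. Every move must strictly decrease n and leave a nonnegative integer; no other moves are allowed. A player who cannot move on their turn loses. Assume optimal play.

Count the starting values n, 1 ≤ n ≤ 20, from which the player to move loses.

Positions with no move are L. A position that does have a move is losing for the player to move precisely when every available move leads to a winning position for the opponent. Fill in the labels:
n=0: no move → L
n=1: →0(L), so W
n=2: →1(W) only, which is W, so L
n=3: →2(L), so W
n=4: →3(W) only, which is W, so L
n=5: →4(L), so W
n=6: →2(L), so W
n=7: →6(W) only, which is W, so L
n=8: →7(L), so W
n=9: →3(W), 8(W) — all W, so L
n=10: →9(L), so W
n=11: →10(W) only, which is W, so L
n=12: →4(L), so W
n=13: →12(W) only, which is W, so L
n=14: →13(L), so W
n=15: →5(W), 14(W) — all W, so L
n=16: →15(L), so W
n=17: →16(W) only, which is W, so L
n=18: →17(L), so W
n=19: →18(W) only, which is W, so L
n=20: →19(L), so W
L entries with 1 ≤ n ≤ 20 (n=0 is outside the asked range and is not counted): n = 2, 4, 7, 9, 11, 13, 15, 17, 19; that makes 9.

9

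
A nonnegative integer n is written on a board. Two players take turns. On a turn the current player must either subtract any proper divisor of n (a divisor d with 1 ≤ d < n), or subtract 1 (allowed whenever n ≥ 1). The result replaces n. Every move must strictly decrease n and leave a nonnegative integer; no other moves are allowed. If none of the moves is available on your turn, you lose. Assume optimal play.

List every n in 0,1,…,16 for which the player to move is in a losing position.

0, 2, 5, 7, 9, 11, 13, 15

Compute win/loss labels from the base case upward. A position with no move is L. Any other position is W if it can reach an L in one move, else L.
n=0: no move → L
n=1: W (go to 0, an L position)
n=2: L (sole option 1(W) is W)
n=3: W (go to 2, an L position)
n=4: W (go to 2, an L position)
n=5: L (sole option 4(W) is W)
n=6: W (go to 5, an L position)
n=7: L (sole option 6(W) is W)
n=8: W (go to 7, an L position)
n=9: L (options 6(W), 8(W) are all W)
n=10: W (go to 5, an L position)
n=11: L (sole option 10(W) is W)
n=12: W (go to 9, an L position)
n=13: L (sole option 12(W) is W)
n=14: W (go to 7, an L position)
n=15: L (options 10(W), 12(W), 14(W) are all W)
n=16: W (go to 15, an L position)
The losing starting values of n are exactly the entries labelled L in this table (8 of them).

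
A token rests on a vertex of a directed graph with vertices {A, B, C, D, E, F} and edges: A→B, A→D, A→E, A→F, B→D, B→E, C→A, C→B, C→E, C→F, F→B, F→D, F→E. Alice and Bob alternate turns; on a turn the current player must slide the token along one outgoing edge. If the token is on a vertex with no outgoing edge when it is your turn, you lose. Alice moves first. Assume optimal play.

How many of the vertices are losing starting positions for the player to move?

Use the standard recursion: the mover loses at a terminal position; elsewhere, the mover wins exactly when some move hands the opponent an L position.
Every edge goes from a vertex to one that appears earlier in the order E, D, B, F, A, C, so processing vertices in that order labels each vertex after all of its successors.
E: no outgoing edge → L
D: no outgoing edge → L
B: reaches L-position D → W
F: reaches L-position D → W
A: reaches L-position D → W
C: reaches L-position E → W
The L vertices are D, E; that is 2 in all.

2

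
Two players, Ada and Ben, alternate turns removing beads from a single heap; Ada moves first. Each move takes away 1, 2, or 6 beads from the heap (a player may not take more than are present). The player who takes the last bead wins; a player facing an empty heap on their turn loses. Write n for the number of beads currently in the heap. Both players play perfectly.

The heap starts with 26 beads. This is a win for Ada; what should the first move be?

Remove 2, leaving 24.

Classify positions by backward induction: terminal positions (no move available) are L. From any other position, the mover wins iff some move reaches an L.
n=0: no move → L
n=1: can move to 0, which is L ⇒ W
n=2: can move to 0, which is L ⇒ W
n=3: moves to 2(W), 1(W); every one is W ⇒ L
n=4: can move to 3, which is L ⇒ W
n=5: can move to 3, which is L ⇒ W
n=6: can move to 0, which is L ⇒ W
n=7: moves to 6(W), 5(W), 1(W); every one is W ⇒ L
n=8: can move to 7, which is L ⇒ W
n=9: can move to 7, which is L ⇒ W
n=10: moves to 9(W), 8(W), 4(W); every one is W ⇒ L
n=11: can move to 10, which is L ⇒ W
n=12: can move to 10, which is L ⇒ W
n=13: can move to 7, which is L ⇒ W
n=14: moves to 13(W), 12(W), 8(W); every one is W ⇒ L
n=15: can move to 14, which is L ⇒ W
n=16: can move to 14, which is L ⇒ W
n=17: moves to 16(W), 15(W), 11(W); every one is W ⇒ L
n=18: can move to 17, which is L ⇒ W
n=19: can move to 17, which is L ⇒ W
n=20: can move to 14, which is L ⇒ W
n=21: moves to 20(W), 19(W), 15(W); every one is W ⇒ L
n=22: can move to 21, which is L ⇒ W
n=23: can move to 21, which is L ⇒ W
n=24: moves to 23(W), 22(W), 18(W); every one is W ⇒ L
n=25: can move to 24, which is L ⇒ W
n=26: can move to 24, which is L ⇒ W
From 26, the L positions reachable in one move are: 24.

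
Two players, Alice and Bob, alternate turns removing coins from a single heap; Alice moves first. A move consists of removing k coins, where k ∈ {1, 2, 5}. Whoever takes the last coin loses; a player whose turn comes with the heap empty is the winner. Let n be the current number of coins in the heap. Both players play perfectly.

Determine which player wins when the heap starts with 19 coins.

Bob wins.

Build the W/L table. Terminal = W. A non-terminal position is W if it has a move to some L; otherwise it is L.
n=0: no move; the opponent has just taken the last coin and therefore loses → W
n=1: only reaches 0(W), which is W → L
n=2: reaches L-position 1 → W
n=3: reaches L-position 1 → W
n=4: only reaches 3(W), 2(W), all W → L
n=5: reaches L-position 4 → W
n=6: reaches L-position 4 → W
n=7: only reaches 6(W), 5(W), 2(W), all W → L
n=8: reaches L-position 7 → W
n=9: reaches L-position 7 → W
n=10: only reaches 9(W), 8(W), 5(W), all W → L
n=11: reaches L-position 10 → W
n=12: reaches L-position 10 → W
n=13: only reaches 12(W), 11(W), 8(W), all W → L
n=14: reaches L-position 13 → W
n=15: reaches L-position 13 → W
n=16: only reaches 15(W), 14(W), 11(W), all W → L
n=17: reaches L-position 16 → W
n=18: reaches L-position 16 → W
n=19: only reaches 18(W), 17(W), 14(W), all W → L
The starting position 19 is L: whatever Alice does, the opponent receives a W position.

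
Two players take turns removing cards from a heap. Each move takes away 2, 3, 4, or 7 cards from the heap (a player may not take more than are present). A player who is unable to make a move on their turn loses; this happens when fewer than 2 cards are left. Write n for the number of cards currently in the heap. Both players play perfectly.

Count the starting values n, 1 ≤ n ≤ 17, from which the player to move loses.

Work bottom-up. With no move the player to move loses. Otherwise the position is W if at least one move leads to an L position for the opponent, and L if every move leads to a W.
n=0: no move → L
n=1: no move → L
n=2: reaches L-position 0 → W
n=3: reaches L-position 1 → W
n=4: reaches L-position 1 → W
n=5: reaches L-position 1 → W
n=6: only reaches 4(W), 3(W), 2(W), all W → L
n=7: reaches L-position 0 → W
n=8: reaches L-position 6 → W
n=9: reaches L-position 6 → W
n=10: reaches L-position 6 → W
n=11: only reaches 9(W), 8(W), 7(W), 4(W), all W → L
n=12: only reaches 10(W), 9(W), 8(W), 5(W), all W → L
n=13: reaches L-position 11 → W
n=14: reaches L-position 12 → W
n=15: reaches L-position 12 → W
n=16: reaches L-position 12 → W
n=17: only reaches 15(W), 14(W), 13(W), 10(W), all W → L
L entries with 1 ≤ n ≤ 17 (n=0 is outside the asked range and is not counted): n = 1, 6, 11, 12, 17; that makes 5.

5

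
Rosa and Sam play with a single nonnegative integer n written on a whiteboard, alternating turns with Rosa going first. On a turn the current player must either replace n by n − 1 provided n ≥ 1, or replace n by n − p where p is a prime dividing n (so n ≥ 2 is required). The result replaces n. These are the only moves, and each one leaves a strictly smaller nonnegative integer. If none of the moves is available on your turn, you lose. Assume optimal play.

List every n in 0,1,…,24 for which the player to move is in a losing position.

0, 4, 8, 12, 16, 20, 24

Work bottom-up. With no move the player to move loses. Otherwise the position is W if at least one move leads to an L position for the opponent, and L if every move leads to a W.
n=0: no move → L
n=1: can move to 0, which is L ⇒ W
n=2: can move to 0, which is L ⇒ W
n=3: can move to 0, which is L ⇒ W
n=4: moves to 2(W), 3(W); every one is W ⇒ L
n=5: can move to 0, which is L ⇒ W
n=6: can move to 4, which is L ⇒ W
n=7: can move to 0, which is L ⇒ W
n=8: moves to 6(W), 7(W); every one is W ⇒ L
n=9: can move to 8, which is L ⇒ W
n=10: can move to 8, which is L ⇒ W
n=11: can move to 0, which is L ⇒ W
n=12: moves to 9(W), 10(W), 11(W); every one is W ⇒ L
n=13: can move to 0, which is L ⇒ W
n=14: can move to 12, which is L ⇒ W
n=15: can move to 12, which is L ⇒ W
n=16: moves to 14(W), 15(W); every one is W ⇒ L
n=17: can move to 0, which is L ⇒ W
n=18: can move to 16, which is L ⇒ W
n=19: can move to 0, which is L ⇒ W
n=20: moves to 15(W), 18(W), 19(W); every one is W ⇒ L
n=21: can move to 20, which is L ⇒ W
n=22: can move to 20, which is L ⇒ W
n=23: can move to 0, which is L ⇒ W
n=24: moves to 21(W), 22(W), 23(W); every one is W ⇒ L
The losing starting values of n are exactly the entries labelled L in this table (7 of them).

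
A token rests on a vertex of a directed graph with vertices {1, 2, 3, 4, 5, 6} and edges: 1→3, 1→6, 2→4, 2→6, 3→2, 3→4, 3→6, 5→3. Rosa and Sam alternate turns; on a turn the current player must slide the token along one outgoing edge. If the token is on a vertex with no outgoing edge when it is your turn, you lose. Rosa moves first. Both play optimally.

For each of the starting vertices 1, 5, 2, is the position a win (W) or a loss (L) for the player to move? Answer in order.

1: W, 5: L, 2: W

Compute win/loss labels from the base case upward. A position with no move is L. Any other position is W if it can reach an L in one move, else L.
Every edge goes from a vertex to one that appears earlier in the order 4, 6, 2, 3, 1, 5, so processing vertices in that order labels each vertex after all of its successors.
4: no outgoing edge → L
6: no outgoing edge → L
2: →6(L), so W
3: →6(L), so W
1: →6(L), so W
5: →3(W) only, which is W, so L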